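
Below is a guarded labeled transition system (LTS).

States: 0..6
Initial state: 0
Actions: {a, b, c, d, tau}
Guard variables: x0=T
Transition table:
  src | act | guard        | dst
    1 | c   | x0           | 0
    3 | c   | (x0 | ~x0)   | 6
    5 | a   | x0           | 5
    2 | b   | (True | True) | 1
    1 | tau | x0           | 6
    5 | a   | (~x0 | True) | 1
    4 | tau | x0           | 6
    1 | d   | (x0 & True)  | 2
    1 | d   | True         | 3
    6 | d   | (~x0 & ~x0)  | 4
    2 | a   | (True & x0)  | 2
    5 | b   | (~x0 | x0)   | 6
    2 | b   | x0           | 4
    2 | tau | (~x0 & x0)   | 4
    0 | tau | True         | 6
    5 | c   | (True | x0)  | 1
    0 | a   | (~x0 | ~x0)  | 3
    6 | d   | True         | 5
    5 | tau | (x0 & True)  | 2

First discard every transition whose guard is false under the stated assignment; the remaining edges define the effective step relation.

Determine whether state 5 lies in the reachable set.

After dropping false guards: 16 live edges.
Layer 0: {0}
Layer 1: {6}  cumulative {0,6}
Layer 2: {5}  cumulative {0,5,6}
Layer 3: {1,2}  cumulative {0,1,2,5,6}
Layer 4: {3,4}  cumulative {0,1,2,3,4,5,6}
R = {0,1,2,3,4,5,6}
trace reaching 5: tau·d

Answer: REACHABLE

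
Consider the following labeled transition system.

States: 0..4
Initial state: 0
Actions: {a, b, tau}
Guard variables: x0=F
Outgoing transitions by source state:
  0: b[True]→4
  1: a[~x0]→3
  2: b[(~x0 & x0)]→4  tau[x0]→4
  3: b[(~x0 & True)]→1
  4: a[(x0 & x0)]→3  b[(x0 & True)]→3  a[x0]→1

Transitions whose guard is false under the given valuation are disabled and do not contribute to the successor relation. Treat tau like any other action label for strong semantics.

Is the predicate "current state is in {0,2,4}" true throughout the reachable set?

Answer: INVARIANT HOLDS

Analysis:
Allowed set {0,2,4}
R = {0,4}
  0: ✓
  4: ✓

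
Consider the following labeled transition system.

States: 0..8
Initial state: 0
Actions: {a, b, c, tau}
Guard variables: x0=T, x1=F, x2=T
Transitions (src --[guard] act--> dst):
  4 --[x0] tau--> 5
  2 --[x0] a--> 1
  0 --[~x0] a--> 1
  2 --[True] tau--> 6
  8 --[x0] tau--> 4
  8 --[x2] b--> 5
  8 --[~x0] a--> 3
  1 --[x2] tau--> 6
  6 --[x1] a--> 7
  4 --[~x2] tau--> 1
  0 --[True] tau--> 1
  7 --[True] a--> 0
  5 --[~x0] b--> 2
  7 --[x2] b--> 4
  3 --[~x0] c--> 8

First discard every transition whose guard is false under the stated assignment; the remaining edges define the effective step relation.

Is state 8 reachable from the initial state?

9 transition(s) survive guard evaluation.
Layer 0: {0}
Layer 1: {1}  total {0,1}
Layer 2: {6}  total {0,1,6}
Reach set: {0,1,6}

Answer: UNREACHABLE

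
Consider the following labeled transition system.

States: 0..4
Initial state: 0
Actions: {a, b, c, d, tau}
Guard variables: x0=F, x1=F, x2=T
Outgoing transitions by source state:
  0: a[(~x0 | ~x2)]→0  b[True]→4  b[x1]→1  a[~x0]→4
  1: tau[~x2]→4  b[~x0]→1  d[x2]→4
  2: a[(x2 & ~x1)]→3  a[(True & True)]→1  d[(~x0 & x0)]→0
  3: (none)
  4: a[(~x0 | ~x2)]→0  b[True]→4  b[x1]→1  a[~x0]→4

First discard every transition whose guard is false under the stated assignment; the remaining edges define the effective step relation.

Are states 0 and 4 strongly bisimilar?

Answer: BISIMILAR

Trace:
Refine partition for ~:
  π0 = {{0,1,2,3,4}}
  π1 = {{0,4},{1},{2},{3}}
Fixed point at round 2; 4 class(es).
[0]={0,4}  [4]={0,4}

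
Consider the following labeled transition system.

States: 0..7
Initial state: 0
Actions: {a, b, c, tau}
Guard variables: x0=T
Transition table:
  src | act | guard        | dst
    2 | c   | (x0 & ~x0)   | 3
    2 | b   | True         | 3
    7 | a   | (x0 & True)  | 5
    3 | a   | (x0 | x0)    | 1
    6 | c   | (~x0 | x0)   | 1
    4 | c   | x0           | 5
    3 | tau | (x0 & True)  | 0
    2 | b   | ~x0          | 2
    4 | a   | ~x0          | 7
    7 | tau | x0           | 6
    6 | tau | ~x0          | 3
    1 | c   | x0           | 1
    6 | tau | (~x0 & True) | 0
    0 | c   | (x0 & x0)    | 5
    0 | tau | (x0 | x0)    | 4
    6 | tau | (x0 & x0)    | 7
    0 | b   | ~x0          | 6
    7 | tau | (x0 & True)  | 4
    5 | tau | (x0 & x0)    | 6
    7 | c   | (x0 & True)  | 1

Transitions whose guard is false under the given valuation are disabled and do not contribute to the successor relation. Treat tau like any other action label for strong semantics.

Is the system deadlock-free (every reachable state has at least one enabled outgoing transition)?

Reachable = {0,1,4,5,6,7}
  0: c→5  tau→4  [deg 2]
  1: c→1  [deg 1]
  4: c→5  [deg 1]
  5: tau→6  [deg 1]
  6: c→1  tau→7  [deg 2]
  7: a→5  c→1  tau→4  tau→6  [deg 4]

Answer: DEADLOCK-FREE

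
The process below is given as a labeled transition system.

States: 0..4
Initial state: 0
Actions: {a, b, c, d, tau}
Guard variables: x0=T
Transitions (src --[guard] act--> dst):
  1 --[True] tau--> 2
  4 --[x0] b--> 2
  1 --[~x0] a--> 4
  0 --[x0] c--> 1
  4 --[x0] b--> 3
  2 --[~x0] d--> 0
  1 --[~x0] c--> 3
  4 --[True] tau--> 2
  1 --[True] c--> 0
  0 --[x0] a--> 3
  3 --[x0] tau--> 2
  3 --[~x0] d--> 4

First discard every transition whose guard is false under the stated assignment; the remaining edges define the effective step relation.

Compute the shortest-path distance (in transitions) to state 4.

Answer: UNREACHABLE

Working:
Layered search for 4:
  L0 = {0}
  L1 = {1,3}
  L2 = {2}
4 never appears.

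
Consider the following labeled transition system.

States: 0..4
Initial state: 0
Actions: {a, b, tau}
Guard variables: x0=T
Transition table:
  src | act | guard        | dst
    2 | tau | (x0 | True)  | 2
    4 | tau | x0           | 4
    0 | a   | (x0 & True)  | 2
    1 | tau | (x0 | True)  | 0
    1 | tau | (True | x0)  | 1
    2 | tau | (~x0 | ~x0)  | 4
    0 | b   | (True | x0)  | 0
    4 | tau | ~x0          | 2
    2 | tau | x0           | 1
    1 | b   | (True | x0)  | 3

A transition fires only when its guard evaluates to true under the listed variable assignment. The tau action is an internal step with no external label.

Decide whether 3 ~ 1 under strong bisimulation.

Answer: NOT BISIMILAR

Trace:
Refine partition for ~:
  π0 = {{0,1,2,3,4}}
  π1 = {{0},{1},{2,4},{3}}
  π2 = {{0},{1},{2},{3},{4}}
stable after 3 split(s): 5 block(s)
class of 3: {3}; class of 1: {1}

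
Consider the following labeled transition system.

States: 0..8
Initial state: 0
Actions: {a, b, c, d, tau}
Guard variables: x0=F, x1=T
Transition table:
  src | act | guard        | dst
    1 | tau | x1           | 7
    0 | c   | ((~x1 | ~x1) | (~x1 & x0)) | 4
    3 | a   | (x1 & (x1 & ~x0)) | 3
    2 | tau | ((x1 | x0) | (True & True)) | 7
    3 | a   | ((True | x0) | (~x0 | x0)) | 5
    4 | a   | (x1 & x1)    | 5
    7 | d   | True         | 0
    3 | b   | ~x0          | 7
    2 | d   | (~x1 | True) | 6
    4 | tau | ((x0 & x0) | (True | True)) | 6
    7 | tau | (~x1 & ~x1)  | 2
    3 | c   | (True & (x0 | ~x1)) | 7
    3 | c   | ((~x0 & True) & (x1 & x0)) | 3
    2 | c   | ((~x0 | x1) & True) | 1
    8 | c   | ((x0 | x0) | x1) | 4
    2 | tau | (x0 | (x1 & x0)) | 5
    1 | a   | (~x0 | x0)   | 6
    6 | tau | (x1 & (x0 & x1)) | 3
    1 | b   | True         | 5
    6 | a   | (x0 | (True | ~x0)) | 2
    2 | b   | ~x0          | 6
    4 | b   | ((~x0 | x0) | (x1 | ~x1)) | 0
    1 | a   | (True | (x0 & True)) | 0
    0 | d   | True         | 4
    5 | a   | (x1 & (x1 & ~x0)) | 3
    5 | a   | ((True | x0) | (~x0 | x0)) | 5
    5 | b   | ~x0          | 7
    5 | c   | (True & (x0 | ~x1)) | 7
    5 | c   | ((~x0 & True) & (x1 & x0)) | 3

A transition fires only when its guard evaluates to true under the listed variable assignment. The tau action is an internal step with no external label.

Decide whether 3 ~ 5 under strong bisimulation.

Answer: BISIMILAR

Trace:
Compute ~ classes (split until stable):
  π0 = {{0,1,2,3,4,5,6,7,8}}
  π1 = {{0,7},{1,4},{2},{3,5},{6},{8}}
  π2 = {{0},{1},{2},{3,5},{4},{6},{7},{8}}
stable after 3 split(s): 8 block(s)
[3]={3,5}  [5]={3,5}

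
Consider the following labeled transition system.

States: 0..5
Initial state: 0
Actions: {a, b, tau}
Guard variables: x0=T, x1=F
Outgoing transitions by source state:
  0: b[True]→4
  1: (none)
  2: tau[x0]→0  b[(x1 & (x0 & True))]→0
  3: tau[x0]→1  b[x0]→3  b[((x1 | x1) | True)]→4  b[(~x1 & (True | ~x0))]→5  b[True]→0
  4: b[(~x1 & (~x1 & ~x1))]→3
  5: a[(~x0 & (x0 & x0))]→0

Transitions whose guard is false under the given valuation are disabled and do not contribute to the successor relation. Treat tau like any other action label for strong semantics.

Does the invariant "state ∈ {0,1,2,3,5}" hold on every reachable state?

Inv-set: {0,1,2,3,5}
Reach set: {0,1,3,4,5}
  0: safe
  1: safe
  3: safe
  4: VIOLATES
  5: safe
reach 4 via b — violates

Answer: INVARIANT VIOLATED at state 4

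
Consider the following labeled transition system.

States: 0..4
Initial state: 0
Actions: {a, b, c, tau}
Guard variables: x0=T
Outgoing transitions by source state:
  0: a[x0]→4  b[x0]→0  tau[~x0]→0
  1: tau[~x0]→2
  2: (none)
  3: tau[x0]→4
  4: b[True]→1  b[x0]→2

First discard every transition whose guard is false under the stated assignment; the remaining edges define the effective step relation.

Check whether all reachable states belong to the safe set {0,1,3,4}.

Answer: INVARIANT VIOLATED at state 2

Analysis:
Inv-set: {0,1,3,4}
Reachable = {0,1,2,4}
  0: ok
  1: ok
  2: ✗ unsafe
  4: ok
reach 2 via a·b — violates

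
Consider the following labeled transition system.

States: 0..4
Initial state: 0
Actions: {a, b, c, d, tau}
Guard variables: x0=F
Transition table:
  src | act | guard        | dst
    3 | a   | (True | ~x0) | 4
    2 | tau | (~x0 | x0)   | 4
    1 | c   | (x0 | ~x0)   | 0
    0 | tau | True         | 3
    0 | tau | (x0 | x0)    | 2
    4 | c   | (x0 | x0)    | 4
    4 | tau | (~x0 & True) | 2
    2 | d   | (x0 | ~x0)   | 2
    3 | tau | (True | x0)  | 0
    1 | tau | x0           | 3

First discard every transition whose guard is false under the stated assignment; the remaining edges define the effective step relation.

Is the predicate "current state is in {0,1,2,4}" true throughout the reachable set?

Answer: INVARIANT VIOLATED at state 3

Analysis:
Inv-set: {0,1,2,4}
R = {0,2,3,4}
  0: safe
  2: safe
  3: VIOLATES
  4: safe
reach 3 via tau — violates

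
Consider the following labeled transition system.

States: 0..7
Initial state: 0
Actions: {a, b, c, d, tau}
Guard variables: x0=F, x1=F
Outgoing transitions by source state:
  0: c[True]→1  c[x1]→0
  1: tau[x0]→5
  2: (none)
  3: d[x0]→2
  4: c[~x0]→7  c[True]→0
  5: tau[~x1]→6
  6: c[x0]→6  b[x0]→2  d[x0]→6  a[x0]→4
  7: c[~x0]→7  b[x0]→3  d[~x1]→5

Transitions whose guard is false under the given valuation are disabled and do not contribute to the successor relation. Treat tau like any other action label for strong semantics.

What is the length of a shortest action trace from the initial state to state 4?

Answer: UNREACHABLE

Trace:
BFS to 4:
  L0 = {0}
  L1 = {1}
4 never appears.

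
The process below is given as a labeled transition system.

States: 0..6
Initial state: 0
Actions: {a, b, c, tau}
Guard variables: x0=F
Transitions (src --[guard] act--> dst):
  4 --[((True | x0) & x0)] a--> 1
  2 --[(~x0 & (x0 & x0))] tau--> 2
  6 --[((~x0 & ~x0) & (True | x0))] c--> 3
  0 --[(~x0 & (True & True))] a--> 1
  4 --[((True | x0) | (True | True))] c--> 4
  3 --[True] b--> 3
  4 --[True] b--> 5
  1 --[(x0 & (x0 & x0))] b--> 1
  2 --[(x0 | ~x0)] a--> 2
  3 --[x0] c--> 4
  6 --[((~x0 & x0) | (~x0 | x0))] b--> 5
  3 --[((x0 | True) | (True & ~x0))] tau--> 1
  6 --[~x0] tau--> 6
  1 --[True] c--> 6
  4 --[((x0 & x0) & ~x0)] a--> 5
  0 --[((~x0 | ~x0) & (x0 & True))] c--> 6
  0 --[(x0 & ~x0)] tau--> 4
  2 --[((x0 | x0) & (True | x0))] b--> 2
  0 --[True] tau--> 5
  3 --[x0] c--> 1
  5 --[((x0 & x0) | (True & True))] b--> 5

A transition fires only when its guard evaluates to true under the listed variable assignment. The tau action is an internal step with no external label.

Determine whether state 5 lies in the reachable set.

Answer: REACHABLE

Analysis:
Guard filter leaves 12 enabled edge(s).
depth 0: {0}
depth 1: {1,5}  now seen {0,1,5}
depth 2: {6}  now seen {0,1,5,6}
depth 3: {3}  now seen {0,1,3,5,6}
Reach set: {0,1,3,5,6}
trace reaching 5: tau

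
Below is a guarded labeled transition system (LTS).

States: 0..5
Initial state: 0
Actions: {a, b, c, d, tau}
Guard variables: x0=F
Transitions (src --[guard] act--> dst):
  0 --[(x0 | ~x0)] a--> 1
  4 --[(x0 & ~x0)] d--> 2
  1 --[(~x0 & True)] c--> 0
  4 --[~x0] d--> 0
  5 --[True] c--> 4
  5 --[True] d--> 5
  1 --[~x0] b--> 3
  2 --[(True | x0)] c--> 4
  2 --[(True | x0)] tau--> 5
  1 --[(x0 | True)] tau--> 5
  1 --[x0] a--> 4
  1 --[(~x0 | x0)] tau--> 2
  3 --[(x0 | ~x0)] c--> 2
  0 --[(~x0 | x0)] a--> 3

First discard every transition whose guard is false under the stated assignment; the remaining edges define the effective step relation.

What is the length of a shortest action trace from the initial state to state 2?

BFS to 2:
  Layer 0: {0}
  Layer 1: {1,3}
  Layer 2: {2,5}
first hit 2 at d=2 via a·tau

Answer: 2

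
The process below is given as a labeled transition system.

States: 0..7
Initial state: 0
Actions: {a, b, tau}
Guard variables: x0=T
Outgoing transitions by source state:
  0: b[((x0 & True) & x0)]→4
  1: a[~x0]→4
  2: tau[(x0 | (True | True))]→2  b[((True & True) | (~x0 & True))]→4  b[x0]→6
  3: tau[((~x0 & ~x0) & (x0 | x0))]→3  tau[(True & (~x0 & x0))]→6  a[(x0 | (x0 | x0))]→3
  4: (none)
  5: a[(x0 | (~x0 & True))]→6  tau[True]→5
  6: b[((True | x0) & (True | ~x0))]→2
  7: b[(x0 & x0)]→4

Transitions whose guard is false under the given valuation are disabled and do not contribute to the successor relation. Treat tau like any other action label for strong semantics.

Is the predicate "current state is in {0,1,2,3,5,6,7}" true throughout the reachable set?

Safe = {0,1,2,3,5,6,7}
Reachable = {0,4}
  0: ✓
  4: outside
witness against invariant: b → 4

Answer: INVARIANT VIOLATED at state 4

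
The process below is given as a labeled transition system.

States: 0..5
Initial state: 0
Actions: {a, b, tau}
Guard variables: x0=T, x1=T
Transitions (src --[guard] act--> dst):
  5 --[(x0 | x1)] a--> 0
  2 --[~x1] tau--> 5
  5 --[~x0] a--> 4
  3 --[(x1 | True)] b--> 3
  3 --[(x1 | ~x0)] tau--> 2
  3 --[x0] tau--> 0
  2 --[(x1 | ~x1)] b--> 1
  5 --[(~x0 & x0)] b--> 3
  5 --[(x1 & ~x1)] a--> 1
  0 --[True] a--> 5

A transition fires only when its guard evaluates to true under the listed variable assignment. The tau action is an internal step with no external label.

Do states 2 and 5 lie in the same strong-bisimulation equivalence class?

Answer: NOT BISIMILAR

Analysis:
Compute ~ classes (split until stable):
  round 0: {{0,1,2,3,4,5}}
  round 1: {{0,5},{1,4},{2},{3}}
stable after 2 split(s): 4 block(s)
2∈{2}, 5∈{0,5}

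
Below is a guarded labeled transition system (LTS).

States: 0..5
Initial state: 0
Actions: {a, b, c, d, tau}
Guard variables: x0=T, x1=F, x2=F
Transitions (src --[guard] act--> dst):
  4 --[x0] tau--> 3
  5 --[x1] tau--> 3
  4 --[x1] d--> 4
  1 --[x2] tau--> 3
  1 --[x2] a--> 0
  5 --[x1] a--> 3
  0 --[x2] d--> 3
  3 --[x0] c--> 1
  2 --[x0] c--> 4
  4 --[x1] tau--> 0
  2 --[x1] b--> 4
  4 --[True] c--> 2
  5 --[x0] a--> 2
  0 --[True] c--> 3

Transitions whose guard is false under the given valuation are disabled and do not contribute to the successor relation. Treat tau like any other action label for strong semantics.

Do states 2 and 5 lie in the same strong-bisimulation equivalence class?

Answer: NOT BISIMILAR

Trace:
Compute ~ classes (split until stable):
  π0 = {{0,1,2,3,4,5}}
  π1 = {{0,2,3},{1},{4},{5}}
  π2 = {{0},{1},{2},{3},{4},{5}}
stable after 3 split(s): 6 block(s)
[2]={2}  [5]={5}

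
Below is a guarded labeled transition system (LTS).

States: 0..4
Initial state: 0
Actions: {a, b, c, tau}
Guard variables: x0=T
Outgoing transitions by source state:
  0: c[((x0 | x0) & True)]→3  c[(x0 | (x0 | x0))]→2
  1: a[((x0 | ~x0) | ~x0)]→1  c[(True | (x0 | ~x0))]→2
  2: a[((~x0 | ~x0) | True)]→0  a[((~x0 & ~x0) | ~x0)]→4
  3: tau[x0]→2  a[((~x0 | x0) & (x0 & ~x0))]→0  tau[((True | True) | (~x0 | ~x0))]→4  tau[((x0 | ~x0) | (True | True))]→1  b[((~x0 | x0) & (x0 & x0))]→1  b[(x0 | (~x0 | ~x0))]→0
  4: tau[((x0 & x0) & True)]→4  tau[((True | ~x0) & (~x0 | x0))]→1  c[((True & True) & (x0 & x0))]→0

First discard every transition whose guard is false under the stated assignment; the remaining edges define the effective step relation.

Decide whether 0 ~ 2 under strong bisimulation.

Answer: NOT BISIMILAR

Working:
Compute ~ classes (split until stable):
  P[0] = {{0,1,2,3,4}}
  P[1] = {{0},{1},{2},{3},{4}}
stable after 2 split(s): 5 block(s)
class of 0: {0}; class of 2: {2}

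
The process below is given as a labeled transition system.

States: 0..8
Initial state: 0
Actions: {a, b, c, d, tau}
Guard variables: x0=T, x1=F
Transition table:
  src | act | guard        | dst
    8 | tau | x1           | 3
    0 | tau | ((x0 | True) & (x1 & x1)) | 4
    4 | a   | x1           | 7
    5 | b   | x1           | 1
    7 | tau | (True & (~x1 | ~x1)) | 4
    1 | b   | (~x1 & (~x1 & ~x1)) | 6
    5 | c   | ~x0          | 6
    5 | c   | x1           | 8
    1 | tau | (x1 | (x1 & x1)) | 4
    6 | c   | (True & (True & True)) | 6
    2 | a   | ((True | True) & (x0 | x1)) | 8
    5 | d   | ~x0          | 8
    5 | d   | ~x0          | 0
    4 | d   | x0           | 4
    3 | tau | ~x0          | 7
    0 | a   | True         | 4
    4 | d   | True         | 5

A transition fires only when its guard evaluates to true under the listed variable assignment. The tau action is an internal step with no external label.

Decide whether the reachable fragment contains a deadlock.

Reachable = {0,4,5}
  0: a→4  [1 exit(s)]
  4: d→4  d→5  [2 exit(s)]
  5: ∅  [STUCK]
Path to 5: a·d

Answer: DEADLOCK at state 5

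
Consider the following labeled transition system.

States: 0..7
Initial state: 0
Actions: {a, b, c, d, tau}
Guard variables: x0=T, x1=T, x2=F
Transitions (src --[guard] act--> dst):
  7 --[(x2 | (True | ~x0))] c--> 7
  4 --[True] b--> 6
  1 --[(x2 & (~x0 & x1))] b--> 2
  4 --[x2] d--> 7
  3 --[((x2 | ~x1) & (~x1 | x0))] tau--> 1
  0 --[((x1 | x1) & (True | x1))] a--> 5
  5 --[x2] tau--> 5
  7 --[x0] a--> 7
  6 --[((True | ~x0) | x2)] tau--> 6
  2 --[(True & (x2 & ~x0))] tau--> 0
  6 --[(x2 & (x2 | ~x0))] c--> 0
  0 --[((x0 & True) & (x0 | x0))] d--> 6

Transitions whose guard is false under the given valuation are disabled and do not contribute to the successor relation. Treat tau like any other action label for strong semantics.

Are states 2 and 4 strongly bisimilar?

Refine partition for ~:
  P[0] = {{0,1,2,3,4,5,6,7}}
  P[1] = {{0},{1,2,3,5},{4},{6},{7}}
stable after 2 split(s): 5 block(s)
class of 2: {1,2,3,5}; class of 4: {4}

Answer: NOT BISIMILAR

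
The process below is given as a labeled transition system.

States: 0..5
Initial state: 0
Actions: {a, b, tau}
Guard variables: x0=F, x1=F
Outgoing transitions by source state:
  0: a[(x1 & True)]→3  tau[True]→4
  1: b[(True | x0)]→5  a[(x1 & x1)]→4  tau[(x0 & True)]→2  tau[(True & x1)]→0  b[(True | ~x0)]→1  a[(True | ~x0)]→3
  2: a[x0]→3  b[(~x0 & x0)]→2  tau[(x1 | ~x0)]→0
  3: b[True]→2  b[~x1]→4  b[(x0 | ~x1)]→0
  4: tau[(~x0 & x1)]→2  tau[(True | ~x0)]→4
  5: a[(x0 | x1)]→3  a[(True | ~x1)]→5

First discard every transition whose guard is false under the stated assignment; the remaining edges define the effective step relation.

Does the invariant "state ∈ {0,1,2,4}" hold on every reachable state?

Answer: INVARIANT HOLDS

Working:
Safe = {0,1,2,4}
R = {0,4}
  0: ok
  4: ok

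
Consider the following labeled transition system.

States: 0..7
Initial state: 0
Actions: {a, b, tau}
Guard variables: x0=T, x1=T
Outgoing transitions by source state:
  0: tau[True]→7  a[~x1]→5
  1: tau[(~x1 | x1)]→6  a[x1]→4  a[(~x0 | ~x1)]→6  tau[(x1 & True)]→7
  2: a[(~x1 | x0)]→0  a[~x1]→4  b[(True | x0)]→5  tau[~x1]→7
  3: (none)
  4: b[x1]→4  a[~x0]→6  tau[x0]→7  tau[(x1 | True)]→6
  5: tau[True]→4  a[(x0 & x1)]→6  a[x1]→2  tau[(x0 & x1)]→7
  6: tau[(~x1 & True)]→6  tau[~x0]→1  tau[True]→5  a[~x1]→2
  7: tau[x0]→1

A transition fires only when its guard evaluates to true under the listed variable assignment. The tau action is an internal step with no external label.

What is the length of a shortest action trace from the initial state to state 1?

Layered search for 1:
  Layer 0: {0}
  Layer 1: {7}
  Layer 2: {1}
first hit 1 at d=2 via tau·tau

Answer: 2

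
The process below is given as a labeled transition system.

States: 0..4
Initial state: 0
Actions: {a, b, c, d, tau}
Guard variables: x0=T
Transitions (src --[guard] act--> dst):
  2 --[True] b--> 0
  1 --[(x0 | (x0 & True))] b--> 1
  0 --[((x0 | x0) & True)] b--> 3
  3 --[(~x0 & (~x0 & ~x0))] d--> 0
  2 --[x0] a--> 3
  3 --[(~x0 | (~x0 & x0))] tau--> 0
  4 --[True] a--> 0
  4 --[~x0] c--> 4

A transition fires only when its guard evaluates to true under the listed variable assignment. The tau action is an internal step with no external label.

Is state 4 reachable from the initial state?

Answer: UNREACHABLE

Trace:
5 transition(s) survive guard evaluation.
Layer 0: {0}
Layer 1: {3}  total {0,3}
Reach set: {0,3}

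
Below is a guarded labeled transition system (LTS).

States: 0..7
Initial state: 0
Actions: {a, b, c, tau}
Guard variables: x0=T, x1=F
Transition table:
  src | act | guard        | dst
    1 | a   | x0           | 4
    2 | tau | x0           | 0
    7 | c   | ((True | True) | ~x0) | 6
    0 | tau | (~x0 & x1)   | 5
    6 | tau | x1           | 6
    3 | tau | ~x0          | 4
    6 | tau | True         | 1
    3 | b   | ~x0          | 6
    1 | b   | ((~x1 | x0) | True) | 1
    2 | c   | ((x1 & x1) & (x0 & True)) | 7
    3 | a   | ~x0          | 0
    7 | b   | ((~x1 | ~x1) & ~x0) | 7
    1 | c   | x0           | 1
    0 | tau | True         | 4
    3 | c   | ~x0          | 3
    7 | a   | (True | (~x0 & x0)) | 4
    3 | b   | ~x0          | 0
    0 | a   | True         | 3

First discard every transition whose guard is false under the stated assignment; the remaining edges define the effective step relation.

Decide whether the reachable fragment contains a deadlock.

Answer: DEADLOCK at state 3

Working:
Reachable = {0,3,4}
  0: a→3  tau→4  [2 exit(s)]
  3: ∅  [deadlock]
  4: ∅  [deadlock]
witness 3: a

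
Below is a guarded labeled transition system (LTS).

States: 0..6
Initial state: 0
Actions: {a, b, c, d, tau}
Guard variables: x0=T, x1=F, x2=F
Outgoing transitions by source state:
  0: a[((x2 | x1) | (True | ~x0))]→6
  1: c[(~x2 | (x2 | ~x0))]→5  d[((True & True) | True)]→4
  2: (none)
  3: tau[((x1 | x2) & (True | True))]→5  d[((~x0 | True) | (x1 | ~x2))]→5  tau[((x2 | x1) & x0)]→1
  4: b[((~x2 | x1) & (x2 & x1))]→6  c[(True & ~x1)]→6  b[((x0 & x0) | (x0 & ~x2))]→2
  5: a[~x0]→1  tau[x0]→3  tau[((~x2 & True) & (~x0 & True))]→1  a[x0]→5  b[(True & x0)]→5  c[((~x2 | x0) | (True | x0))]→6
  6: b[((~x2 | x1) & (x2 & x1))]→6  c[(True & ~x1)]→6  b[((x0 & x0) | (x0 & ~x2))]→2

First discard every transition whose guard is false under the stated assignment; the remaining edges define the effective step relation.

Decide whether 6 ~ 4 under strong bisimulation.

Answer: BISIMILAR

Trace:
Compute ~ classes (split until stable):
  P[0] = {{0,1,2,3,4,5,6}}
  P[1] = {{0},{1},{2},{3},{4,6},{5}}
Fixed point at round 2; 6 class(es).
[6]={4,6}  [4]={4,6}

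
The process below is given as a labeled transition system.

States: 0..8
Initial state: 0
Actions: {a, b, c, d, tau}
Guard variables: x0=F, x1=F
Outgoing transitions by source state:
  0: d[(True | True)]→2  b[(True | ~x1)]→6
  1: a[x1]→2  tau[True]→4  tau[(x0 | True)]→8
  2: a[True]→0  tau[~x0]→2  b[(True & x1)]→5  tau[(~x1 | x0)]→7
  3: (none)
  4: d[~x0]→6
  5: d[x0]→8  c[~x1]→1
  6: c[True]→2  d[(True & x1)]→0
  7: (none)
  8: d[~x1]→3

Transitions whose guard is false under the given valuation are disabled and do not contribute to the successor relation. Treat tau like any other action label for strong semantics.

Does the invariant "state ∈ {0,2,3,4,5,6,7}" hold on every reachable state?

Allowed set {0,2,3,4,5,6,7}
Reachable = {0,2,6,7}
  0: ok
  2: ok
  6: ok
  7: ok

Answer: INVARIANT HOLDS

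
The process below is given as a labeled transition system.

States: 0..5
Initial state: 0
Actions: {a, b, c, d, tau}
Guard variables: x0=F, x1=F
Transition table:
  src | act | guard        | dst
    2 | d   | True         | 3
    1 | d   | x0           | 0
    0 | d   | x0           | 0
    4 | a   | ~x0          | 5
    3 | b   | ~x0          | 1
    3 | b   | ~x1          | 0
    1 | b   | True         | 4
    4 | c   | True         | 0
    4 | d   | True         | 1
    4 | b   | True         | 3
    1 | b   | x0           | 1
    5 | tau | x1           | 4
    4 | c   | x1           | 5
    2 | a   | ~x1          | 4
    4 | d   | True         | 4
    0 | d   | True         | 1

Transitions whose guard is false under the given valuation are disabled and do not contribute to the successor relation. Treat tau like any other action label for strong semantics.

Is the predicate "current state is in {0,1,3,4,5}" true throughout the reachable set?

Answer: INVARIANT HOLDS

Trace:
Allowed set {0,1,3,4,5}
Reachable = {0,1,3,4,5}
  0: ok
  1: ok
  3: ok
  4: ok
  5: ok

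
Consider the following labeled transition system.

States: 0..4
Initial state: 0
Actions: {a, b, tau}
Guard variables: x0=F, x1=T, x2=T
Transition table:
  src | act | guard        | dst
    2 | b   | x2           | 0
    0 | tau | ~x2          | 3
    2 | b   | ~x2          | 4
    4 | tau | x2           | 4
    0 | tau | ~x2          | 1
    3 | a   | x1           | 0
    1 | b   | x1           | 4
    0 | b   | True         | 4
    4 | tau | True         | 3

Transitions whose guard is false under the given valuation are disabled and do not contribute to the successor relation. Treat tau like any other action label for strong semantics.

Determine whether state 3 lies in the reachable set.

Answer: REACHABLE

Analysis:
Guard filter leaves 6 enabled edge(s).
Layer 0: {0}
Layer 1: {4}  total {0,4}
Layer 2: {3}  total {0,3,4}
R = {0,3,4}
trace reaching 3: b·tau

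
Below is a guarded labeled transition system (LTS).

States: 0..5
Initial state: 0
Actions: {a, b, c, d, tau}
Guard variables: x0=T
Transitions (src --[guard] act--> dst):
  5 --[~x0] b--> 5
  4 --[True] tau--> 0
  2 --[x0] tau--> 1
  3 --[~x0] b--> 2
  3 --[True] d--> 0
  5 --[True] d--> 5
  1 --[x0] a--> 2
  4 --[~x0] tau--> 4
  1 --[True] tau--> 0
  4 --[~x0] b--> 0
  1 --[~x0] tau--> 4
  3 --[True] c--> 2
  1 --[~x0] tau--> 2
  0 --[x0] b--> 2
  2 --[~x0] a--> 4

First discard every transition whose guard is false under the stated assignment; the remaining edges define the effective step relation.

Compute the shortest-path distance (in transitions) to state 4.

Breadth-first toward 4:
  Layer 0: {0}
  Layer 1: {2}
  Layer 2: {1}
4 never appears.

Answer: UNREACHABLE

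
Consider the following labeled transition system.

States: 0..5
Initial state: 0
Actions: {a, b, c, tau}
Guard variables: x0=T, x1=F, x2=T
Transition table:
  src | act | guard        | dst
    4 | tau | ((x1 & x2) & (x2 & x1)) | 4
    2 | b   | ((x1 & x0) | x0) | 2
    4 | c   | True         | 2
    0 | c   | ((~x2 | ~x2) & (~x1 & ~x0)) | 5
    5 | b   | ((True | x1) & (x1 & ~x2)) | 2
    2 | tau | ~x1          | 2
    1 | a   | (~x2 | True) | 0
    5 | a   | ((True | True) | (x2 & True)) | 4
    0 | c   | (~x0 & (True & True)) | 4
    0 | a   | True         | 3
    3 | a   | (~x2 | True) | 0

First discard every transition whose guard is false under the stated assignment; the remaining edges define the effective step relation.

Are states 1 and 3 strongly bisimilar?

Answer: BISIMILAR

Analysis:
Bisimulation quotient by refinement:
  π0 = {{0,1,2,3,4,5}}
  π1 = {{0,1,3,5},{2},{4}}
  π2 = {{0,1,3},{2},{4},{5}}
4 equivalence class(es) (converged in 3)
[1]={0,1,3}  [3]={0,1,3}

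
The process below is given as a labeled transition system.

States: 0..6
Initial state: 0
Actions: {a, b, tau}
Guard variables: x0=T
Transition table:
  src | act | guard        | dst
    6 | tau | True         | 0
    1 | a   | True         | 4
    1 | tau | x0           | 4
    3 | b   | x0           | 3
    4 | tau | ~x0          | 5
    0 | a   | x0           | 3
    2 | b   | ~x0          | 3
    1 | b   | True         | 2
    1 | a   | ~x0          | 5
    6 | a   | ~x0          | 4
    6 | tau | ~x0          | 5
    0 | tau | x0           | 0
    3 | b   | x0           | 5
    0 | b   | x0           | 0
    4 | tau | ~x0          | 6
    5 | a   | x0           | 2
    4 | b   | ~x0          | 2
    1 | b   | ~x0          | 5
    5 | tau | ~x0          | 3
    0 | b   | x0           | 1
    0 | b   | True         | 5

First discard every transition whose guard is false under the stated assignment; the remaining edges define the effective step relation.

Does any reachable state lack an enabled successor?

Reachable = {0,1,2,3,4,5}
  0: a→3  b→0  b→1  b→5  tau→0  [5 exit(s)]
  1: a→4  b→2  tau→4  [3 exit(s)]
  2: ∅  [STUCK]
  3: b→3  b→5  [2 exit(s)]
  4: ∅  [STUCK]
  5: a→2  [1 exit(s)]
Path to 2: b·b

Answer: DEADLOCK at state 2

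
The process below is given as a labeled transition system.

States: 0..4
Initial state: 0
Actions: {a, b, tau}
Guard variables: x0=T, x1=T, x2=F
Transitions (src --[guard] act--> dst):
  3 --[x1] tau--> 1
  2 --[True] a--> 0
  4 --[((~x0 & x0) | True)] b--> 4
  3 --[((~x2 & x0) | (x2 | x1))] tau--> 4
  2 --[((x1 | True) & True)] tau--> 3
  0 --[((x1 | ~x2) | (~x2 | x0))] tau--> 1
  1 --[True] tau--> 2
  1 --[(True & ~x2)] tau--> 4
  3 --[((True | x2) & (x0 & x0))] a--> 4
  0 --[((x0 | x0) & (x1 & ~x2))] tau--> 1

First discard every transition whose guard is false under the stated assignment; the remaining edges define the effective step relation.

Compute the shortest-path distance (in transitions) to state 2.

Layered search for 2:
  Layer 0: {0}
  Layer 1: {1}
  Layer 2: {2,4}
depth(2)=2, e.g. tau·tau

Answer: 2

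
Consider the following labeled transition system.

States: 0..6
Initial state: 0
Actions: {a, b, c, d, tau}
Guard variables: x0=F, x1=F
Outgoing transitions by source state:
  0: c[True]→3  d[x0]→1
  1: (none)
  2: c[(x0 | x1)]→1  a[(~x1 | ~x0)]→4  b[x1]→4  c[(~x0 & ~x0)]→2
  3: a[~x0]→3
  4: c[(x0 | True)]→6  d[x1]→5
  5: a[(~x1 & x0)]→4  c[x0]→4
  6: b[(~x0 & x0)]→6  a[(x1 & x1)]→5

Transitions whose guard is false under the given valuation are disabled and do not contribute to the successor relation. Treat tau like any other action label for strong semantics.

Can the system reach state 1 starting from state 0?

Guard filter leaves 5 enabled edge(s).
Layer 0: {0}
Layer 1: {3}  cumulative {0,3}
R = {0,3}

Answer: UNREACHABLE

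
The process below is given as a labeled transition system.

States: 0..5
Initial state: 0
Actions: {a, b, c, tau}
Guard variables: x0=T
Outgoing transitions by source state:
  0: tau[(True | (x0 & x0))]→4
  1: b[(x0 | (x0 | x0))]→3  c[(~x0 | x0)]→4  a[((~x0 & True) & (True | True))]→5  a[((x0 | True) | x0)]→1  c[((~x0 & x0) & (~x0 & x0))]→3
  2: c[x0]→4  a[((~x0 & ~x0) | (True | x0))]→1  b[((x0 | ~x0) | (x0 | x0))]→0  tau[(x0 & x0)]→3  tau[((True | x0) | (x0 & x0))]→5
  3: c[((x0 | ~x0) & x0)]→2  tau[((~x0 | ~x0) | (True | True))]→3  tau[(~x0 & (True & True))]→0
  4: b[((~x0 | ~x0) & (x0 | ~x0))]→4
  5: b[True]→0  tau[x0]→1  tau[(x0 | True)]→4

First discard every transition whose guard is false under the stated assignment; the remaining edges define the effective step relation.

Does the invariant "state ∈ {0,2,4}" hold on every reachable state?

Answer: INVARIANT HOLDS

Analysis:
Inv-set: {0,2,4}
Reachable = {0,4}
  0: ✓
  4: ✓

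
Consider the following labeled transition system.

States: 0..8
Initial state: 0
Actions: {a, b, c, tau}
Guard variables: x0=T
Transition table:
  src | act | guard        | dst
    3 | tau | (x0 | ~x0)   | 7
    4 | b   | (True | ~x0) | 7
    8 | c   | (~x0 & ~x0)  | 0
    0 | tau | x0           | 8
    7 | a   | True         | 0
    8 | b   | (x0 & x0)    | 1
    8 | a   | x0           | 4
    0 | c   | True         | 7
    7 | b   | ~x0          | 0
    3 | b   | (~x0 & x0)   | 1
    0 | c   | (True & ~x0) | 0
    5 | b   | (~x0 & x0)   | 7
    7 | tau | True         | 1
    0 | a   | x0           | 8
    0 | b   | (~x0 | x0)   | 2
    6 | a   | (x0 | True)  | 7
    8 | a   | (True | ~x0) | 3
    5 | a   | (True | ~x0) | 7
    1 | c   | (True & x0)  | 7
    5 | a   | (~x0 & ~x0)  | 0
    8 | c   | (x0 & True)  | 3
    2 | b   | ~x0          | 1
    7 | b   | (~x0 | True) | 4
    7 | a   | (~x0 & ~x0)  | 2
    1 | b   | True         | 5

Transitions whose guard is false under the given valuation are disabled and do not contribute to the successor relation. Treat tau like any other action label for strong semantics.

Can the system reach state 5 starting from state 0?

Answer: REACHABLE

Working:
17 transition(s) survive guard evaluation.
L0 = {0}
L1 = {2,7,8}  cumulative {0,2,7,8}
L2 = {1,3,4}  cumulative {0,1,2,3,4,7,8}
L3 = {5}  cumulative {0,1,2,3,4,5,7,8}
Reach set: {0,1,2,3,4,5,7,8}
trace reaching 5: tau·b·b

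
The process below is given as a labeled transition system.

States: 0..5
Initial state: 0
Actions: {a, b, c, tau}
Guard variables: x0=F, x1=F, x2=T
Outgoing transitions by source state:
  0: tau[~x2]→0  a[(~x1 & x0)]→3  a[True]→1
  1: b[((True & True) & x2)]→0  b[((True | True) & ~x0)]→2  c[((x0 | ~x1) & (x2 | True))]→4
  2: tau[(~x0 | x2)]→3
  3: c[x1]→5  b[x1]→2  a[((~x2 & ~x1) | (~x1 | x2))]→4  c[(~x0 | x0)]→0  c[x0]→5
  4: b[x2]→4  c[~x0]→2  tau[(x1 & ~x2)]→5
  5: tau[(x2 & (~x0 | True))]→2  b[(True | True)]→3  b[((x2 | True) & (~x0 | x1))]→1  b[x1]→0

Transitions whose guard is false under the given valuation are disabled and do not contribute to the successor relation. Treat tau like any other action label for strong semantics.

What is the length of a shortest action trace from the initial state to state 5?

Answer: UNREACHABLE

Trace:
Breadth-first toward 5:
  Layer 0: {0}
  Layer 1: {1}
  Layer 2: {2,4}
  Layer 3: {3}
5 never appears.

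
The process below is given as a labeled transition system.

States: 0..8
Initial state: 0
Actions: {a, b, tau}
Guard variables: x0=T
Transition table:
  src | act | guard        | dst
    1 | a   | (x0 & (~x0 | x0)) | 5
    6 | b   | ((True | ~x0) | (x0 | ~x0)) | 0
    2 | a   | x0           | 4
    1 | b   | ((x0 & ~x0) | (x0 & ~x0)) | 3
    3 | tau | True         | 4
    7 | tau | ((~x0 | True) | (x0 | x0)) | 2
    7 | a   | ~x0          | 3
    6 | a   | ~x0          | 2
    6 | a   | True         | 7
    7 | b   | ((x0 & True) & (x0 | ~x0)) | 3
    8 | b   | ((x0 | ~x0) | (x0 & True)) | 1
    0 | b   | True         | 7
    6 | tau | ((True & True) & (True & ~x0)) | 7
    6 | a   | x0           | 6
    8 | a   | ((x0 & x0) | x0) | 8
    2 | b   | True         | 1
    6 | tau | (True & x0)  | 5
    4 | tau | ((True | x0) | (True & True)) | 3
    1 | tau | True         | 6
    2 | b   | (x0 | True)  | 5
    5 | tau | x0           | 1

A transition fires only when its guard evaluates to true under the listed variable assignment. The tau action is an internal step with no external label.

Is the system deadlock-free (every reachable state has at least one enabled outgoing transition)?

Answer: DEADLOCK-FREE

Trace:
Reach set: {0,1,2,3,4,5,6,7}
  0: b→7  [1 out]
  1: a→5  tau→6  [2 out]
  2: a→4  b→1  b→5  [3 out]
  3: tau→4  [1 out]
  4: tau→3  [1 out]
  5: tau→1  [1 out]
  6: a→6  a→7  b→0  tau→5  [4 out]
  7: b→3  tau→2  [2 out]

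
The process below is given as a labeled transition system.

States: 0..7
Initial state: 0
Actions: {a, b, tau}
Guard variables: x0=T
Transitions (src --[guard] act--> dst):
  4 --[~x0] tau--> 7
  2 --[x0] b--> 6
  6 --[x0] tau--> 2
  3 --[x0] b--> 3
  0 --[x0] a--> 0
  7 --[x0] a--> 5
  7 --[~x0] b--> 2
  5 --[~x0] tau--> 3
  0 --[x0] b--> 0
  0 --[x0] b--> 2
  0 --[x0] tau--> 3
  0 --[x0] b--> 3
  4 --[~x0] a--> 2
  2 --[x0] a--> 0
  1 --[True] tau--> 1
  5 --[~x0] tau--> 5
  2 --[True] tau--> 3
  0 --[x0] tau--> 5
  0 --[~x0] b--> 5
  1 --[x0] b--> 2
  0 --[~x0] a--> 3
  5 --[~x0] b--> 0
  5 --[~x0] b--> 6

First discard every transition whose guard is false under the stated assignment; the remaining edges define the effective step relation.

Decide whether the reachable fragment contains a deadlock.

Answer: DEADLOCK at state 5

Trace:
R = {0,2,3,5,6}
  0: a→0  b→0  b→2  b→3  tau→3  tau→5  [6 out]
  2: a→0  b→6  tau→3  [3 out]
  3: b→3  [1 out]
  5: ∅  [deadlock]
  6: tau→2  [1 out]
witness 5: tau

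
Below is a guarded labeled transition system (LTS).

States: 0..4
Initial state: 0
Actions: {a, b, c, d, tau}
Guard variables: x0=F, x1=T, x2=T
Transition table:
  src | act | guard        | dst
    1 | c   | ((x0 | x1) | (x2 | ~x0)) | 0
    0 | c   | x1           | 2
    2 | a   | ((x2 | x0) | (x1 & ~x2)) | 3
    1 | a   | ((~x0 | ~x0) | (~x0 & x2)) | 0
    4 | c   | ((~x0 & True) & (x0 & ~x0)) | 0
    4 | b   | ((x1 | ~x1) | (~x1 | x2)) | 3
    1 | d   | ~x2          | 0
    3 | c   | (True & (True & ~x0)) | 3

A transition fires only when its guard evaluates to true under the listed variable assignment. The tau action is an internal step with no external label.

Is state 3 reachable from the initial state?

Guard filter leaves 6 enabled edge(s).
Layer 0: {0}
Layer 1: {2}  cumulative {0,2}
Layer 2: {3}  cumulative {0,2,3}
R = {0,2,3}
trace reaching 3: c·a

Answer: REACHABLE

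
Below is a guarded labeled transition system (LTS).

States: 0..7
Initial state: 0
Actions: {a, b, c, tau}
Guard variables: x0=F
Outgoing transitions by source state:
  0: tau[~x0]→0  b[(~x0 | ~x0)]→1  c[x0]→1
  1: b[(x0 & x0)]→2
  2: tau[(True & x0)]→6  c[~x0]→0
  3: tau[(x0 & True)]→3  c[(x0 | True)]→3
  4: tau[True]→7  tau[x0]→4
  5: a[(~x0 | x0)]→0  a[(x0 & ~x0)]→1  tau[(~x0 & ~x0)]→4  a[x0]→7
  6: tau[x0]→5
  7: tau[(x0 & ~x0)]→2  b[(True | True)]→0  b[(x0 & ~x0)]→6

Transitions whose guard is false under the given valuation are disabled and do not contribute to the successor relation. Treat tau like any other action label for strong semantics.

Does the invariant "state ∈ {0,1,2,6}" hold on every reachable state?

Answer: INVARIANT HOLDS

Trace:
Safe = {0,1,2,6}
Reachable = {0,1}
  0: ✓
  1: ✓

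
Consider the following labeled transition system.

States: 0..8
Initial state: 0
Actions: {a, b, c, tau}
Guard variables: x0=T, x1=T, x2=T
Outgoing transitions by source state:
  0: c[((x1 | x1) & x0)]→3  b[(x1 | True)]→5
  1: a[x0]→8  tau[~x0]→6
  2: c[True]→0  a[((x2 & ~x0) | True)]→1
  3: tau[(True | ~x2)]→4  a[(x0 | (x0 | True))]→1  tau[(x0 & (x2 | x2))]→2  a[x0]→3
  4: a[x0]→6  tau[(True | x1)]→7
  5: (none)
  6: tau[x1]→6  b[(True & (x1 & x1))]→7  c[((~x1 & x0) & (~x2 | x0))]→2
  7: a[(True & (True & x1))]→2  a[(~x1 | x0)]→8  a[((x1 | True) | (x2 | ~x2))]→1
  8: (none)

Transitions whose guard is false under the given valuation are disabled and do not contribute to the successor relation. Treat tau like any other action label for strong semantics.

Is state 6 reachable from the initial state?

Guard filter leaves 16 enabled edge(s).
depth 0: {0}
depth 1: {3,5}  total {0,3,5}
depth 2: {1,2,4}  total {0,1,2,3,4,5}
depth 3: {6,7,8}  total {0,1,2,3,4,5,6,7,8}
Reach set: {0,1,2,3,4,5,6,7,8}
Path to 6: c·tau·a

Answer: REACHABLE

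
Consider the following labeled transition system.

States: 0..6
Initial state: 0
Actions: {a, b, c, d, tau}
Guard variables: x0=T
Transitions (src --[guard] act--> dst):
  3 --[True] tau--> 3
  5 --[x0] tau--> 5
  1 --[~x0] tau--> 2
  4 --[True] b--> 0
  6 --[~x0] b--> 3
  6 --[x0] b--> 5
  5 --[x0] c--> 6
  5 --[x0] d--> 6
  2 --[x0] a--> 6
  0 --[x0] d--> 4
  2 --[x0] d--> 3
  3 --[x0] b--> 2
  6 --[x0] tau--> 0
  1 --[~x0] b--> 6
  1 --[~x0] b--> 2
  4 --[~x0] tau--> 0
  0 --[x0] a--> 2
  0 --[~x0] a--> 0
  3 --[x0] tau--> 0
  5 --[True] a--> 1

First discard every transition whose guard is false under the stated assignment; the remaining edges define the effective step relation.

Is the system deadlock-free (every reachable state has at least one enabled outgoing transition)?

Reach set: {0,1,2,3,4,5,6}
  0: a→2  d→4  [2 exit(s)]
  1: ∅  [no exit]
  2: a→6  d→3  [2 exit(s)]
  3: b→2  tau→0  tau→3  [3 exit(s)]
  4: b→0  [1 exit(s)]
  5: a→1  c→6  d→6  tau→5  [4 exit(s)]
  6: b→5  tau→0  [2 exit(s)]
Path to 1: a·a·b·a

Answer: DEADLOCK at state 1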